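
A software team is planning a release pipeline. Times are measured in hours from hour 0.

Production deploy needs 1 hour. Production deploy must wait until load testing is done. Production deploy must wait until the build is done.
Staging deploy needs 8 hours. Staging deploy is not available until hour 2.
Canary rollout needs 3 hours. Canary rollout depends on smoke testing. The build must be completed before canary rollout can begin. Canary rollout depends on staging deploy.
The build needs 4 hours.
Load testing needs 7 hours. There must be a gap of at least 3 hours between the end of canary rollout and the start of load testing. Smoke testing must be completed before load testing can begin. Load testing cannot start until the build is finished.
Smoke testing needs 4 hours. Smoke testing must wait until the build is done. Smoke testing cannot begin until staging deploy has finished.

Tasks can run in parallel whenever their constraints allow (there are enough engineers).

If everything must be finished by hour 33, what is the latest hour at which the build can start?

To finish by hour 33, production deploy (duration 1) must start no later than hour 32.
Load testing has to be done before production deploy (must start by hour 32). That means finishing by hour 32, i.e. starting by 32 − 7 = hour 25.
Canary rollout has to be done before load testing (must start by hour 25, minus 3-hour gap → hour 22). That means finishing by hour 22, i.e. starting by 22 − 3 = hour 19.
Smoke testing has several dependents: canary rollout (must start by hour 19); load testing (must start by hour 25). The earliest of those limits is hour 19, so smoke testing must start by 19 − 4 = hour 15.
The build must finish in time for smoke testing (must start by hour 15); canary rollout (must start by hour 19); load testing (must start by hour 25); production deploy (must start by hour 32). The tightest is hour 15, so the build must start by 15 − 4 = hour 11.

11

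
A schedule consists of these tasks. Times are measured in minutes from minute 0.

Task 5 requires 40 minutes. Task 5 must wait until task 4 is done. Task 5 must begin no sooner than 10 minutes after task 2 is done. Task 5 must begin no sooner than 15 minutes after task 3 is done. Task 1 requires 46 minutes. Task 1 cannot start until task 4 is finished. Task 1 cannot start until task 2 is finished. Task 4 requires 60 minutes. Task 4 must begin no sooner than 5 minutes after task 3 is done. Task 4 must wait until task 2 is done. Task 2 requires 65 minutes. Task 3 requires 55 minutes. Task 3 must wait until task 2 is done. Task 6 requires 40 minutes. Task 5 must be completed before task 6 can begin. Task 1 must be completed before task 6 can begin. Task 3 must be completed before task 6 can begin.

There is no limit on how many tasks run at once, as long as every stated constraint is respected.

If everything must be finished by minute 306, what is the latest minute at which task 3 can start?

100

Task 6 must finish by minute 306; it takes 40 minutes, so it must start by 306 − 40 = minute 266.
Task 1 has to be done before task 6 (must start by minute 266). That means finishing by minute 266, i.e. starting by 266 − 46 = minute 220.
Task 5 feeds into task 6 (must start by minute 266); so task 5 must finish by minute 266 and therefore start by minute 226.
Task 4 has several dependents: task 1 (must start by minute 220); task 5 (must start by minute 226). The earliest of those limits is minute 220, so task 4 must start by 220 − 60 = minute 160.
Task 3 must finish in time for task 4 (must start by minute 160, minus 5-minute gap → minute 155); task 5 (must start by minute 226, minus 15-minute gap → minute 211); task 6 (must start by minute 266). The tightest is minute 155, so task 3 must start by 155 − 55 = minute 100.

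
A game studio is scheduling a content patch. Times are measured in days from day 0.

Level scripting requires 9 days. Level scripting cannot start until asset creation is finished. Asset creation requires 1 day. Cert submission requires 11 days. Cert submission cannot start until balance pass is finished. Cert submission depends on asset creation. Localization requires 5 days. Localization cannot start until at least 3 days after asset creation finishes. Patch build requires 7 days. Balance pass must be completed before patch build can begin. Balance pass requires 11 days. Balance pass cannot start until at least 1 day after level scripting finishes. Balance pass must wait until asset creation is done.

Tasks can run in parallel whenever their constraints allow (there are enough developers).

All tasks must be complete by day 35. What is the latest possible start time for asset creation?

Cert submission must finish by day 35; it takes 11 days, so it must start by 35 − 11 = day 24.
Patch build has no dependents, so it just needs to finish by day 35. Starting by 35 − 7 = day 28 achieves that.
For balance pass: cert submission (must start by day 24); patch build (must start by day 28). The most restrictive is day 24; with an 11-day duration, balance pass must start by day 13.
Level scripting has to be done before balance pass (must start by day 13, minus 1-day gap → day 12). That means finishing by day 12, i.e. starting by 12 − 9 = day 3.
Nothing follows localization; the deadline of day 35 is its only limit. It must start by 35 − 5 = day 30.
Asset creation feeds level scripting (must start by day 3); balance pass (must start by day 13); localization (must start by day 30, minus 3-day gap → day 27); cert submission (must start by day 24). Taking the minimum, asset creation must finish by day 3 and start by 3 − 1 = day 2.

2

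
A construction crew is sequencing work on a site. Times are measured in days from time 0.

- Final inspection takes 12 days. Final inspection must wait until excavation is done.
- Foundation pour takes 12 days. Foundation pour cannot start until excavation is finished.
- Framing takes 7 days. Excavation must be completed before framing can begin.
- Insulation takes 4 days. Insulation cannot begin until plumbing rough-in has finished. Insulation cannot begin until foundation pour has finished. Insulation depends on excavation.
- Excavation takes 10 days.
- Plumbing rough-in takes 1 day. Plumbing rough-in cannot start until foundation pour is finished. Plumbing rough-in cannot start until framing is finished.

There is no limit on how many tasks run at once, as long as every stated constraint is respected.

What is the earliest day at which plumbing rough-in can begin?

Excavation has no prerequisites, so it starts at day 0 and finishes at day 10.
Framing cannot begin until excavation (finishes day 10). It runs from day 10 to 10 + 7 = day 17.
Foundation pour waits on excavation (finishes day 10), so it starts at day 10 and finishes at 10 + 12 = day 22.
Plumbing rough-in waits on foundation pour (finishes day 22); framing (finishes day 17). The latest of these is day 22, which is the earliest plumbing rough-in can start.

22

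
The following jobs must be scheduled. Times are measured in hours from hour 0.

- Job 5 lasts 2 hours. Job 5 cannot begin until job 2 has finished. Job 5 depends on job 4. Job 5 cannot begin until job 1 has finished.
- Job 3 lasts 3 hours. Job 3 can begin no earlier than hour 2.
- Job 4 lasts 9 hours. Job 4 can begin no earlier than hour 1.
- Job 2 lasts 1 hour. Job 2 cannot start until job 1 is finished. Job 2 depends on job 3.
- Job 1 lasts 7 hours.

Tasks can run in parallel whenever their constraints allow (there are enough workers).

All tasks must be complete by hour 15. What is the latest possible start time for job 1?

Nothing follows job 5; the deadline of hour 15 is its only limit. It must start by 15 − 2 = hour 13.
Job 2 must finish before job 5 (must start by hour 13). With a 1-hour duration, job 2 must start by 13 − 1 = hour 12.
Job 1 must finish in time for job 2 (must start by hour 12); job 5 (must start by hour 13). The tightest is hour 12, so job 1 must start by 12 − 7 = hour 5.

5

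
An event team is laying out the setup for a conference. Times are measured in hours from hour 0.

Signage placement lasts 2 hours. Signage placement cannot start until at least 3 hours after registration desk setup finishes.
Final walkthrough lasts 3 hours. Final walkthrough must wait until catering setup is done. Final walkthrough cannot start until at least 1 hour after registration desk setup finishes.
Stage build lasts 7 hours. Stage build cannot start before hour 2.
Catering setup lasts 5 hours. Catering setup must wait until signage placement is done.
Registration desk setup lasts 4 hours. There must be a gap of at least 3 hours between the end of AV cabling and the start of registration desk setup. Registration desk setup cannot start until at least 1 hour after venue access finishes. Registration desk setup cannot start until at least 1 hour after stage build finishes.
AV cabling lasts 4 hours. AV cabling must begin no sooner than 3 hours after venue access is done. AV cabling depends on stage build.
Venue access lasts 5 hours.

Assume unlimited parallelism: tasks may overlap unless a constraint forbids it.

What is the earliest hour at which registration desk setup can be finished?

After its own release at hour 2, stage build can start at hour 2 and finishes at hour 9.
Venue access can start immediately at hour 0; it finishes at hour 5.
AV cabling cannot start until venue access (finishes hour 5, plus 3-hour gap → hour 8); stage build (finishes hour 9). The controlling bound is hour 9, so AV cabling finishes at 9 + 4 = hour 13.
For registration desk setup: AV cabling (finishes hour 13, plus 3-hour gap → hour 16); venue access (finishes hour 5, plus 1-hour gap → hour 6); stage build (finishes hour 9, plus 1-hour gap → hour 10). Taking the maximum gives a start of hour 16, and it finishes at 16 + 4 = hour 20.

20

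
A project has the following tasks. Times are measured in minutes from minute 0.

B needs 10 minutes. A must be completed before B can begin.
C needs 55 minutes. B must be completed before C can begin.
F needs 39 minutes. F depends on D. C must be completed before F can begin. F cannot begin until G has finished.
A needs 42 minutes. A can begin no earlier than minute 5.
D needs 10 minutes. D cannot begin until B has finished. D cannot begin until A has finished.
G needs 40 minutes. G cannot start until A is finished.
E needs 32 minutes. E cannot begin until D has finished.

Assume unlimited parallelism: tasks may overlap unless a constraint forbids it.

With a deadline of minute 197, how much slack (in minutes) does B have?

After its own release at minute 5, A can start at minute 5 and finishes at minute 47.
After A (finishes minute 47), B can start at minute 47 and finishes at minute 57.

Working backward from the deadline:
Nothing follows F; the deadline of minute 197 is its only limit. It must start by 197 − 39 = minute 158.
C feeds into F (must start by minute 158); so C must finish by minute 158 and therefore start by minute 103.
E must finish by minute 197; it takes 32 minutes, so it must start by 197 − 32 = minute 165.
D must finish in time for E (must start by minute 165); F (must start by minute 158). The tightest is minute 158, so D must start by 158 − 10 = minute 148.
B must finish in time for C (must start by minute 103); D (must start by minute 148). The tightest is minute 103, so B must start by 103 − 10 = minute 93.
So B can start as early as minute 47 and as late as minute 93, giving 93 − 47 = 46 minutes of slack.

46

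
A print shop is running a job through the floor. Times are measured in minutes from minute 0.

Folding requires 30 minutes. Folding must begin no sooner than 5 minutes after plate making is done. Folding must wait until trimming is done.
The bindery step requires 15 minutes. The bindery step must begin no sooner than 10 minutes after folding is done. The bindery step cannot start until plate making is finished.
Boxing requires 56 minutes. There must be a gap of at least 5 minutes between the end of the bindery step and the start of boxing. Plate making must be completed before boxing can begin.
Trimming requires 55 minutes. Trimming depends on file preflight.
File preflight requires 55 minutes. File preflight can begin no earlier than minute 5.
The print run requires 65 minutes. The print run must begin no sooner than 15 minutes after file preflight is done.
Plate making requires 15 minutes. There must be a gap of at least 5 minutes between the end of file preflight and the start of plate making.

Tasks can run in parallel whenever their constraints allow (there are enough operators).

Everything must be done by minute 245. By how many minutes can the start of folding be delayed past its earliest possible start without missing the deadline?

14

After its own release at minute 5, file preflight can start at minute 5 and finishes at minute 60.
After file preflight (finishes minute 60), trimming can start at minute 60 and finishes at minute 115.
After file preflight (finishes minute 60, plus 5-minute gap → minute 65), plate making can start at minute 65 and finishes at minute 80.
Folding has to wait for plate making (finishes minute 80, plus 5-minute gap → minute 85); trimming (finishes minute 115). The latest of these is minute 115, so folding runs minute 115 to 115 + 30 = minute 145.

Working backward from the deadline:
Boxing has no dependents, so it just needs to finish by minute 245. Starting by 245 − 56 = minute 189 achieves that.
Since boxing (must start by minute 189, minus 5-minute gap → minute 184) depends on it, the bindery step must finish by minute 184. Backing off its 15-minute duration gives a latest start of minute 169.
Folding has to be done before the bindery step (must start by minute 169, minus 10-minute gap → minute 159). That means finishing by minute 159, i.e. starting by 159 − 30 = minute 129.
So folding can start as early as minute 115 and as late as minute 129, giving 129 − 115 = 14 minutes of slack.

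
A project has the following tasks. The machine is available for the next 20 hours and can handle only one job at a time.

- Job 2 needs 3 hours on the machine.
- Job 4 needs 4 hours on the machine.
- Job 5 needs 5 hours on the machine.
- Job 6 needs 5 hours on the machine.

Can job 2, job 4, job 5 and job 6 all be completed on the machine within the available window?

Running back to back, the jobs need 3 + 4 + 5 + 5 = 17 hours on the machine.
Since 17 ≤ 20, they fit within the window.

Yes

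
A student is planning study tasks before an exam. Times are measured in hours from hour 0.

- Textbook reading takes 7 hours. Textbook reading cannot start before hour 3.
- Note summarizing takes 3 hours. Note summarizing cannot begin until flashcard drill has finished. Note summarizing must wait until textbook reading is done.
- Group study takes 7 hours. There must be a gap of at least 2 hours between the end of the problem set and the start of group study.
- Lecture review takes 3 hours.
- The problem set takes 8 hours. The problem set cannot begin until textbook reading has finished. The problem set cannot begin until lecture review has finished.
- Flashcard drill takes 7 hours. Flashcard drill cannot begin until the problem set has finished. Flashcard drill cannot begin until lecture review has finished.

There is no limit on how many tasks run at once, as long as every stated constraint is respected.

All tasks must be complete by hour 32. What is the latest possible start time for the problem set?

Nothing follows note summarizing; the deadline of hour 32 is its only limit. It must start by 32 − 3 = hour 29.
Flashcard drill feeds into note summarizing (must start by hour 29); so flashcard drill must finish by hour 29 and therefore start by hour 22.
Nothing follows group study; the deadline of hour 32 is its only limit. It must start by 32 − 7 = hour 25.
The problem set must finish in time for flashcard drill (must start by hour 22); group study (must start by hour 25, minus 2-hour gap → hour 23). The tightest is hour 22, so the problem set must start by 22 − 8 = hour 14.

14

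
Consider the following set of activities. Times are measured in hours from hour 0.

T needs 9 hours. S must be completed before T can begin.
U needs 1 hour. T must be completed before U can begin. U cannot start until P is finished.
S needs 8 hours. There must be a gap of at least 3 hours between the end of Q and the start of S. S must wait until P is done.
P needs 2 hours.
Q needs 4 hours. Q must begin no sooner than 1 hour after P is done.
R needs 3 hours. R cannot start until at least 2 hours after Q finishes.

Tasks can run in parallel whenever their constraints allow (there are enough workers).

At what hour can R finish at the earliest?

Nothing blocks P, so it runs from hour 0 to hour 2.
After P (finishes hour 2, plus 1-hour gap → hour 3), Q can start at hour 3 and finishes at hour 7.
R waits on Q (finishes hour 7, plus 2-hour gap → hour 9), so it starts at hour 9 and finishes at 9 + 3 = hour 12.

12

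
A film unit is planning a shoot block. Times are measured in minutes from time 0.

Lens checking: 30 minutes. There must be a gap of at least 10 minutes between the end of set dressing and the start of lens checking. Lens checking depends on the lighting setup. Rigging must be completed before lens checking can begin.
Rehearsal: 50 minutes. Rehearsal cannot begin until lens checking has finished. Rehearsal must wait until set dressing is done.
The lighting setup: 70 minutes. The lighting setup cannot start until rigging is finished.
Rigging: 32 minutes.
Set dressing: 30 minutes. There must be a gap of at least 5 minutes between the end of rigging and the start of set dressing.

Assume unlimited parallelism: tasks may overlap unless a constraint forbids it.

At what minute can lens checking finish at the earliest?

Rigging can start immediately at minute 0; it finishes at minute 32.
The lighting setup cannot begin until rigging (finishes minute 32). It runs from minute 32 to 32 + 70 = minute 102.
After rigging (finishes minute 32, plus 5-minute gap → minute 37), set dressing can start at minute 37 and finishes at minute 67.
For lens checking: set dressing (finishes minute 67, plus 10-minute gap → minute 77); the lighting setup (finishes minute 102); rigging (finishes minute 32). Taking the maximum gives a start of minute 102, and it finishes at 102 + 30 = minute 132.

132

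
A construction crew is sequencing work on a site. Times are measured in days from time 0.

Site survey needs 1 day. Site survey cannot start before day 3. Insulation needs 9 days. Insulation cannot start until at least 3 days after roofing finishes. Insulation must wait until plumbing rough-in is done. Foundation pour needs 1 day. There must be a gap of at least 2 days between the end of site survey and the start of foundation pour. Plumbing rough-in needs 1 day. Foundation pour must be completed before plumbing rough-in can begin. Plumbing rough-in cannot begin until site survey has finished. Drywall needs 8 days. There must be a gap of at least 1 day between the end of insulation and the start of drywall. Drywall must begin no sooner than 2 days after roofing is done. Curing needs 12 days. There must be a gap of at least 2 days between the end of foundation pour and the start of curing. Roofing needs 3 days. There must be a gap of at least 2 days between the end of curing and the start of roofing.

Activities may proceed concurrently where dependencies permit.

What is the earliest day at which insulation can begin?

Site survey waits on its own release at day 3, so it starts at day 3 and finishes at 3 + 1 = day 4.
Foundation pour cannot begin until site survey (finishes day 4, plus 2-day gap → day 6). It runs from day 6 to 6 + 1 = day 7.
Plumbing rough-in has to wait for foundation pour (finishes day 7); site survey (finishes day 4). The latest of these is day 7, so plumbing rough-in runs day 7 to 7 + 1 = day 8.
After foundation pour (finishes day 7, plus 2-day gap → day 9), curing can start at day 9 and finishes at day 21.
After curing (finishes day 21, plus 2-day gap → day 23), roofing can start at day 23 and finishes at day 26.
Insulation waits on roofing (finishes day 26, plus 3-day gap → day 29); plumbing rough-in (finishes day 8). The latest of these is day 29, which is the earliest insulation can start.

29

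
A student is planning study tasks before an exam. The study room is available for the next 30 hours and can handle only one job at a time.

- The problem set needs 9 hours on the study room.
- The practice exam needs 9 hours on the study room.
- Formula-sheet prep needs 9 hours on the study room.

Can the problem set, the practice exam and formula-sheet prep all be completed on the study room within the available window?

Running back to back, the jobs need 9 + 9 + 9 = 27 hours on the study room.
Since 27 ≤ 30, they fit within the window.

Yes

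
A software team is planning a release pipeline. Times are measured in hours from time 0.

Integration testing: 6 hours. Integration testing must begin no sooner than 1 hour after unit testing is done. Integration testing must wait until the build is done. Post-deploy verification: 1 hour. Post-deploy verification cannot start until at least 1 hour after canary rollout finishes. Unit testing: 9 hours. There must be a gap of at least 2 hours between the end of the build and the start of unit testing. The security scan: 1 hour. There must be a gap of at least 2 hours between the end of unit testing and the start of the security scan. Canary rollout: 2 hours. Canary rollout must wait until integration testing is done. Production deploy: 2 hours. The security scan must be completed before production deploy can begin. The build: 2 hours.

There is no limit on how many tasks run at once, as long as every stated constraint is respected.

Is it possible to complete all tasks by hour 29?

Yes

Nothing blocks the build, so it runs from hour 0 to hour 2.
Unit testing cannot begin until the build (finishes hour 2, plus 2-hour gap → hour 4). It runs from hour 4 to 4 + 9 = hour 13.
After unit testing (finishes hour 13, plus 2-hour gap → hour 15), the security scan can start at hour 15 and finishes at hour 16.
Production deploy waits on the security scan (finishes hour 16), so it starts at hour 16 and finishes at 16 + 2 = hour 18.
Integration testing needs all of unit testing (finishes hour 13, plus 1-hour gap → hour 14); the build (finishes hour 2). That puts its earliest start at hour 14; it finishes at 14 + 6 = hour 20.
After integration testing (finishes hour 20), canary rollout can start at hour 20 and finishes at hour 22.
Post-deploy verification waits on canary rollout (finishes hour 22, plus 1-hour gap → hour 23), so it starts at hour 23 and finishes at 23 + 1 = hour 24.
Every task is finished by hour 24, which is no later than the deadline of 29, so the schedule is feasible.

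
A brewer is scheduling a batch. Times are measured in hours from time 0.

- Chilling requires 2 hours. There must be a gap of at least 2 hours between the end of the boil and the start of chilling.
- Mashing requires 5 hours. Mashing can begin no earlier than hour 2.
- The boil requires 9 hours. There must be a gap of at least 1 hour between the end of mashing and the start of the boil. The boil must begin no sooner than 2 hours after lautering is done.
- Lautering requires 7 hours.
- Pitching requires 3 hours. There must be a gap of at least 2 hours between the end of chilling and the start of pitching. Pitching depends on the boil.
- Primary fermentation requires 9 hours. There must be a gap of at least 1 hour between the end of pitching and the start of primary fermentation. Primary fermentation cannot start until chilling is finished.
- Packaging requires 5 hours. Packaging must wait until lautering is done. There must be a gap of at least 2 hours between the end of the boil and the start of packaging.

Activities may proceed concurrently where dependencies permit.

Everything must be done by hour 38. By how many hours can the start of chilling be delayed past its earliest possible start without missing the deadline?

Lautering has no prerequisites, so it starts at hour 0 and finishes at hour 7.
After its own release at hour 2, mashing can start at hour 2 and finishes at hour 7.
The boil has to wait for mashing (finishes hour 7, plus 1-hour gap → hour 8); lautering (finishes hour 7, plus 2-hour gap → hour 9). The latest of these is hour 9, so the boil runs hour 9 to 9 + 9 = hour 18.
After the boil (finishes hour 18, plus 2-hour gap → hour 20), chilling can start at hour 20 and finishes at hour 22.

Working backward from the deadline:
Primary fermentation has no dependents, so it just needs to finish by hour 38. Starting by 38 − 9 = hour 29 achieves that.
Pitching must finish before primary fermentation (must start by hour 29, minus 1-hour gap → hour 28). With a 3-hour duration, pitching must start by 28 − 3 = hour 25.
Chilling feeds pitching (must start by hour 25, minus 2-hour gap → hour 23); primary fermentation (must start by hour 29). Taking the minimum, chilling must finish by hour 23 and start by 23 − 2 = hour 21.
So chilling can start as early as hour 20 and as late as hour 21, giving 21 − 20 = 1 hour of slack.

1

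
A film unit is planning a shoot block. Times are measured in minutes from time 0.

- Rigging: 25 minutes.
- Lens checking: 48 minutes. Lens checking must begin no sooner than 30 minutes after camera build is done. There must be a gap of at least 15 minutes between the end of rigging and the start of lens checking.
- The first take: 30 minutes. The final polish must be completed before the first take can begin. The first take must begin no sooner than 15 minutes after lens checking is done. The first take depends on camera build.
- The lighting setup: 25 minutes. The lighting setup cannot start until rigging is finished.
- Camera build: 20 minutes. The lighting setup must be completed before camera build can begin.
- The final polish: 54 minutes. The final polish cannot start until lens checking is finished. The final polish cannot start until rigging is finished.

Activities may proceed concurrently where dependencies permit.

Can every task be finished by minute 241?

Yes

Nothing blocks rigging, so it runs from minute 0 to minute 25.
The lighting setup waits on rigging (finishes minute 25), so it starts at minute 25 and finishes at 25 + 25 = minute 50.
After the lighting setup (finishes minute 50), camera build can start at minute 50 and finishes at minute 70.
Lens checking cannot start until camera build (finishes minute 70, plus 30-minute gap → minute 100); rigging (finishes minute 25, plus 15-minute gap → minute 40). The controlling bound is minute 100, so lens checking finishes at 100 + 48 = minute 148.
The final polish cannot start until lens checking (finishes minute 148); rigging (finishes minute 25). The controlling bound is minute 148, so the final polish finishes at 148 + 54 = minute 202.
The first take needs all of the final polish (finishes minute 202); lens checking (finishes minute 148, plus 15-minute gap → minute 163); camera build (finishes minute 70). That puts its earliest start at minute 202; it finishes at 202 + 30 = minute 232.
Every task is finished by minute 232, which is no later than the deadline of 241, so the schedule is feasible.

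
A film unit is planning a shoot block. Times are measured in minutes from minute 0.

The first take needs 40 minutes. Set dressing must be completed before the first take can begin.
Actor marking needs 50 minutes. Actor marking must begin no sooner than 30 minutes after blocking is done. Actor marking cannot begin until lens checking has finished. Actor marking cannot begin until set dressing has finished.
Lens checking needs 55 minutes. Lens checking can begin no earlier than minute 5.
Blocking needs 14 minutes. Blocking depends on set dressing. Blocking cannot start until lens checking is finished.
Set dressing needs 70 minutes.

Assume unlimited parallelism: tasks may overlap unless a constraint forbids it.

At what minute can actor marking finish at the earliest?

164

Lens checking cannot begin until its own release at minute 5. It runs from minute 5 to 5 + 55 = minute 60.
Set dressing has no prerequisites, so it starts at minute 0 and finishes at minute 70.
Blocking needs all of set dressing (finishes minute 70); lens checking (finishes minute 60). That puts its earliest start at minute 70; it finishes at 70 + 14 = minute 84.
For actor marking: blocking (finishes minute 84, plus 30-minute gap → minute 114); lens checking (finishes minute 60); set dressing (finishes minute 70). Taking the maximum gives a start of minute 114, and it finishes at 114 + 50 = minute 164.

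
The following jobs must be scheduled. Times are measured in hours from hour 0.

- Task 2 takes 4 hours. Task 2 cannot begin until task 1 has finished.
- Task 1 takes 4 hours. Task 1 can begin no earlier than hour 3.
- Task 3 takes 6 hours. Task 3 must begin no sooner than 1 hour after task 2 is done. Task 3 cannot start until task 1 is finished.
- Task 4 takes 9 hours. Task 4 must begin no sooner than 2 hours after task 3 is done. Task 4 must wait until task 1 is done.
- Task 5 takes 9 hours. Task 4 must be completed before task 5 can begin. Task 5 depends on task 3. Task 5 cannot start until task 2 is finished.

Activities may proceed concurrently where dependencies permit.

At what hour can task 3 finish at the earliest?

18

Task 1 cannot begin until its own release at hour 3. It runs from hour 3 to 3 + 4 = hour 7.
Task 2 cannot begin until task 1 (finishes hour 7). It runs from hour 7 to 7 + 4 = hour 11.
Task 3 has to wait for task 2 (finishes hour 11, plus 1-hour gap → hour 12); task 1 (finishes hour 7). The latest of these is hour 12, so task 3 runs hour 12 to 12 + 6 = hour 18.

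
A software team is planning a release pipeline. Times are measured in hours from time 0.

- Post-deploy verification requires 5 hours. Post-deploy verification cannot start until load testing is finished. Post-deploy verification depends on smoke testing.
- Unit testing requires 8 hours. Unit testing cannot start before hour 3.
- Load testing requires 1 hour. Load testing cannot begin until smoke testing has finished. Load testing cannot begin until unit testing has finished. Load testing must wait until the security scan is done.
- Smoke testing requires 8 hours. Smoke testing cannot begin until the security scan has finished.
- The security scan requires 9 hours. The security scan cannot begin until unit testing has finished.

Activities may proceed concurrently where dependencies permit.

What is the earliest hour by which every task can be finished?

34

After its own release at hour 3, unit testing can start at hour 3 and finishes at hour 11.
The security scan waits on unit testing (finishes hour 11), so it starts at hour 11 and finishes at 11 + 9 = hour 20.
Smoke testing waits on the security scan (finishes hour 20), so it starts at hour 20 and finishes at 20 + 8 = hour 28.
For load testing: smoke testing (finishes hour 28); unit testing (finishes hour 11); the security scan (finishes hour 20). Taking the maximum gives a start of hour 28, and it finishes at 28 + 1 = hour 29.
Post-deploy verification needs all of load testing (finishes hour 29); smoke testing (finishes hour 28). That puts its earliest start at hour 29; it finishes at 29 + 5 = hour 34.
All tasks are finished once the last one completes. Finish times: Unit testing at 11, The security scan at 20, Smoke testing at 28, Load testing at 29, Post-deploy verification at 34. The latest is hour 34.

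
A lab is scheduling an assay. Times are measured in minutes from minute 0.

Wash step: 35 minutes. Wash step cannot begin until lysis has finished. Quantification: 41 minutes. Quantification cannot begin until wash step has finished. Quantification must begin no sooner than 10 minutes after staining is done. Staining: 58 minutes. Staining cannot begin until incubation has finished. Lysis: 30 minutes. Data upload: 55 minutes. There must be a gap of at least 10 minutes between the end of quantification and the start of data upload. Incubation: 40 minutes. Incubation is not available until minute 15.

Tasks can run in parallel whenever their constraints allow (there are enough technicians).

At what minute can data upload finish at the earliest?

Incubation waits on its own release at minute 15, so it starts at minute 15 and finishes at 15 + 40 = minute 55.
After incubation (finishes minute 55), staining can start at minute 55 and finishes at minute 113.
Nothing blocks lysis, so it runs from minute 0 to minute 30.
Wash step waits on lysis (finishes minute 30), so it starts at minute 30 and finishes at 30 + 35 = minute 65.
Quantification cannot start until wash step (finishes minute 65); staining (finishes minute 113, plus 10-minute gap → minute 123). The controlling bound is minute 123, so quantification finishes at 123 + 41 = minute 164.
After quantification (finishes minute 164, plus 10-minute gap → minute 174), data upload can start at minute 174 and finishes at minute 229.

229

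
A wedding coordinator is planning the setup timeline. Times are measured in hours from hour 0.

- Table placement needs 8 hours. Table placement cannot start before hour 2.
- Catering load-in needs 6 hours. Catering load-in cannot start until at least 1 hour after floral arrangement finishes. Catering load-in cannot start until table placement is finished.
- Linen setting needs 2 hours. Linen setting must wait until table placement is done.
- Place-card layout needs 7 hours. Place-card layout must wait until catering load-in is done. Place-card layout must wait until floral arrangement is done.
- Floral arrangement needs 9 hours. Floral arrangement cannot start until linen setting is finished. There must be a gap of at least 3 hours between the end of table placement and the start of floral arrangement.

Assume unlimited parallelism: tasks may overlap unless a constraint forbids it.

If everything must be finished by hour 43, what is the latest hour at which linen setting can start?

18

Place-card layout has no dependents, so it just needs to finish by hour 43. Starting by 43 − 7 = hour 36 achieves that.
Catering load-in feeds into place-card layout (must start by hour 36); so catering load-in must finish by hour 36 and therefore start by hour 30.
For floral arrangement: catering load-in (must start by hour 30, minus 1-hour gap → hour 29); place-card layout (must start by hour 36). The most restrictive is hour 29; with a 9-hour duration, floral arrangement must start by hour 20.
Linen setting must finish before floral arrangement (must start by hour 20). With a 2-hour duration, linen setting must start by 20 − 2 = hour 18.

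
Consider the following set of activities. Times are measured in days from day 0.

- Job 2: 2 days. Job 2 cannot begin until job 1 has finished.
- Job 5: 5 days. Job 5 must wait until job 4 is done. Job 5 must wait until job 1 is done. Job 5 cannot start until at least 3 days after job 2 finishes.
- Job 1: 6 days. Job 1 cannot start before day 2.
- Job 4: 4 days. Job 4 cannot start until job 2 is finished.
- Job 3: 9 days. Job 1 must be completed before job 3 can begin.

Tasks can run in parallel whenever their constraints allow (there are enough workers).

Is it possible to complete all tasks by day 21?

Yes

Job 1 cannot begin until its own release at day 2. It runs from day 2 to 2 + 6 = day 8.
Job 3 waits on job 1 (finishes day 8), so it starts at day 8 and finishes at 8 + 9 = day 17.
Job 2 waits on job 1 (finishes day 8), so it starts at day 8 and finishes at 8 + 2 = day 10.
Job 4 waits on job 2 (finishes day 10), so it starts at day 10 and finishes at 10 + 4 = day 14.
Job 5 cannot start until job 4 (finishes day 14); job 1 (finishes day 8); job 2 (finishes day 10, plus 3-day gap → day 13). The controlling bound is day 14, so job 5 finishes at 14 + 5 = day 19.
Every task is finished by day 19, which is no later than the deadline of 21, so the schedule is feasible.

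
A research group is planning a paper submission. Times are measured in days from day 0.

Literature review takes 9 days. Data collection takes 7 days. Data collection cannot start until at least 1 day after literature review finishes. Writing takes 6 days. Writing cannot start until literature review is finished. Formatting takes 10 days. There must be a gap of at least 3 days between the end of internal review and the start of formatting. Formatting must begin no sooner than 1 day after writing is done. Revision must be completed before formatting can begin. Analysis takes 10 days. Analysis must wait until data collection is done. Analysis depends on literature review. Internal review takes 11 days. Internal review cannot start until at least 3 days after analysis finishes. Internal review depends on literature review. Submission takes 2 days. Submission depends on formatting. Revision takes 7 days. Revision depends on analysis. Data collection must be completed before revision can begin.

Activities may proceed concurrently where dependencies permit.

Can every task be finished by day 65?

Yes

Nothing blocks literature review, so it runs from day 0 to day 9.
Writing cannot begin until literature review (finishes day 9). It runs from day 9 to 9 + 6 = day 15.
Data collection cannot begin until literature review (finishes day 9, plus 1-day gap → day 10). It runs from day 10 to 10 + 7 = day 17.
For analysis: data collection (finishes day 17); literature review (finishes day 9). Taking the maximum gives a start of day 17, and it finishes at 17 + 10 = day 27.
Revision cannot start until analysis (finishes day 27); data collection (finishes day 17). The controlling bound is day 27, so revision finishes at 27 + 7 = day 34.
For internal review: analysis (finishes day 27, plus 3-day gap → day 30); literature review (finishes day 9). Taking the maximum gives a start of day 30, and it finishes at 30 + 11 = day 41.
Formatting has to wait for internal review (finishes day 41, plus 3-day gap → day 44); writing (finishes day 15, plus 1-day gap → day 16); revision (finishes day 34). The latest of these is day 44, so formatting runs day 44 to 44 + 10 = day 54.
Submission waits on formatting (finishes day 54), so it starts at day 54 and finishes at 54 + 2 = day 56.
Every task is finished by day 56, which is no later than the deadline of 65, so the schedule is feasible.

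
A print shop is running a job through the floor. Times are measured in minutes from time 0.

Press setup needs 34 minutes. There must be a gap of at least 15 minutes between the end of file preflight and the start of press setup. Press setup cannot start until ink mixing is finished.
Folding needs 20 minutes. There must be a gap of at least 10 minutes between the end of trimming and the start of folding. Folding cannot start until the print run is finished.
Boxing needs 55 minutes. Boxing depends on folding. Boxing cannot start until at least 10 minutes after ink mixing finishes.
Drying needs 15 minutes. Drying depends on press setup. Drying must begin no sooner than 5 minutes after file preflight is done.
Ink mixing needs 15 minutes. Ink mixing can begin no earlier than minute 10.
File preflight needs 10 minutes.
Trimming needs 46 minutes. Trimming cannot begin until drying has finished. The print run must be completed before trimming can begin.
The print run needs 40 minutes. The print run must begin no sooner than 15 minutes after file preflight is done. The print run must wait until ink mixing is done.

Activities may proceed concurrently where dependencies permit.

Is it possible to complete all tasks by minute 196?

After its own release at minute 10, ink mixing can start at minute 10 and finishes at minute 25.
Nothing blocks file preflight, so it runs from minute 0 to minute 10.
The print run cannot start until file preflight (finishes minute 10, plus 15-minute gap → minute 25); ink mixing (finishes minute 25). The controlling bound is minute 25, so the print run finishes at 25 + 40 = minute 65.
Press setup needs all of file preflight (finishes minute 10, plus 15-minute gap → minute 25); ink mixing (finishes minute 25). That puts its earliest start at minute 25; it finishes at 25 + 34 = minute 59.
For drying: press setup (finishes minute 59); file preflight (finishes minute 10, plus 5-minute gap → minute 15). Taking the maximum gives a start of minute 59, and it finishes at 59 + 15 = minute 74.
For trimming: drying (finishes minute 74); the print run (finishes minute 65). Taking the maximum gives a start of minute 74, and it finishes at 74 + 46 = minute 120.
Folding needs all of trimming (finishes minute 120, plus 10-minute gap → minute 130); the print run (finishes minute 65). That puts its earliest start at minute 130; it finishes at 130 + 20 = minute 150.
Boxing cannot start until folding (finishes minute 150); ink mixing (finishes minute 25, plus 10-minute gap → minute 35). The controlling bound is minute 150, so boxing finishes at 150 + 55 = minute 205.
The earliest everything can be done is minute 205, which is after the deadline of 196, so it is not possible.

No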